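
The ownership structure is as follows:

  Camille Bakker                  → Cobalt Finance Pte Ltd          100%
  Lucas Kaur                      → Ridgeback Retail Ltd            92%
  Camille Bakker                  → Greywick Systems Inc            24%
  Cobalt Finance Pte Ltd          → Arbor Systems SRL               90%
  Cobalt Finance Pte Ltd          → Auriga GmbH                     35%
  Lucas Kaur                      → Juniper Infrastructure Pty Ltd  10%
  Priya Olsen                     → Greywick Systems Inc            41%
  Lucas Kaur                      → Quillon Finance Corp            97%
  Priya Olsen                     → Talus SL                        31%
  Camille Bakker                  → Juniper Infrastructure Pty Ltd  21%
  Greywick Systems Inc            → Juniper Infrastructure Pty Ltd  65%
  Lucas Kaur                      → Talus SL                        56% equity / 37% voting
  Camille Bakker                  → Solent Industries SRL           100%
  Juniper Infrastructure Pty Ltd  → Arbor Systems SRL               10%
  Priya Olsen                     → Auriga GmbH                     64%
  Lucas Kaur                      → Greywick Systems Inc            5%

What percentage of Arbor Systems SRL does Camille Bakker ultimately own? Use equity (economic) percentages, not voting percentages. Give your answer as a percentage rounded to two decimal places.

Camille reaches Arbor along 3 paths.
Via Cobalt: 100% × 90% = 90%.
Via Juniper: 21% × 10% = 2.1%.
Via Greywick → Juniper: 24% × 65% × 10% = 1.56%.
Total: 90% + 2.1% + 1.56% = 93.66%.

93.66%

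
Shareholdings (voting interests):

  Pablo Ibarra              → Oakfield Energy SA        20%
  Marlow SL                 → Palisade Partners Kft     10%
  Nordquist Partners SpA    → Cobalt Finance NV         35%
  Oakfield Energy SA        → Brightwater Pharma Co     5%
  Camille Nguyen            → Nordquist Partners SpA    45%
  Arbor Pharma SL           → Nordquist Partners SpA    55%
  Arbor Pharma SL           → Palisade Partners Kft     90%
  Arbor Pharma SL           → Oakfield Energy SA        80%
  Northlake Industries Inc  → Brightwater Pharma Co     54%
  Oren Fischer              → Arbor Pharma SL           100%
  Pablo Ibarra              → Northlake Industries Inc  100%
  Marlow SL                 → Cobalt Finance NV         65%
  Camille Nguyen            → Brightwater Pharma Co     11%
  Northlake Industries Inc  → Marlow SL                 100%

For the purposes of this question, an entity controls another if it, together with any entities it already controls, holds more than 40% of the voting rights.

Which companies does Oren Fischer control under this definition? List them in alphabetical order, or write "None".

Oren holds 100% of Arbor, so Oren controls Arbor.
Arbor holds 80% of Oakfield, so Oren controls Oakfield.
Arbor holds 55% of Nordquist, so Oren controls Nordquist.
Arbor holds 90% of Palisade, so Oren controls Palisade.
No other company's threshold is met.

Arbor Pharma SL, Nordquist Partners SpA, Oakfield Energy SA, Palisade Partners Kft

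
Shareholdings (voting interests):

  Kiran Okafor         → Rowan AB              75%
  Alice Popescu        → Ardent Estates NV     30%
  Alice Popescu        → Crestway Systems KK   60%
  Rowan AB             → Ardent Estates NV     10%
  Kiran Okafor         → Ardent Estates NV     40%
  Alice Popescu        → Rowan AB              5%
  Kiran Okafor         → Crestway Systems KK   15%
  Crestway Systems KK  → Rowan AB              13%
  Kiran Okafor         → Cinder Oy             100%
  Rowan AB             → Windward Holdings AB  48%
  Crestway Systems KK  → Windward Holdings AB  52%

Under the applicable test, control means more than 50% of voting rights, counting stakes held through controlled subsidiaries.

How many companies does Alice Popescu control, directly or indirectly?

Alice holds 60% of Crestway, so Alice controls Crestway.
Crestway holds 52% of Windward, so Alice controls Windward.
No other company's threshold is met.
Alice controls 2 companies.

2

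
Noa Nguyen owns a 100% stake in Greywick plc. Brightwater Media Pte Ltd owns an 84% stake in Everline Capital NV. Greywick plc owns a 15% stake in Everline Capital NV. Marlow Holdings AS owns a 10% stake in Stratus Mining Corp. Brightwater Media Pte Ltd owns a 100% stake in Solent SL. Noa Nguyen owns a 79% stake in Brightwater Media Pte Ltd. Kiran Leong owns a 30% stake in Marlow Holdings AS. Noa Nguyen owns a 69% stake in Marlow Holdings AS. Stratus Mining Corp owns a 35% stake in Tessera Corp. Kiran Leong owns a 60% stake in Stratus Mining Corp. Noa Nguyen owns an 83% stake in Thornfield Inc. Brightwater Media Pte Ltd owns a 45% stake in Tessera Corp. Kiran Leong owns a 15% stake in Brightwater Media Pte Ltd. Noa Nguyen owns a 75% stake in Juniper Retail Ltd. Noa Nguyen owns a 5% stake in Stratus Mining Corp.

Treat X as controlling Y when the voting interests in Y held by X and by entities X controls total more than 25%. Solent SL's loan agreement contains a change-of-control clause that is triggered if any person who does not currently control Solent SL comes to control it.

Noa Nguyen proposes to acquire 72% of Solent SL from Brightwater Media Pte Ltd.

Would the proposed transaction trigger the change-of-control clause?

The purchase adds only to Noa's holdings (Brightwater's stake shrinks), so Noa is the only person who could newly come to control Solent.
Noa holds 79% of Brightwater, so Noa controls Brightwater.
Brightwater holds 100% of Solent, so Noa controls Solent.
So Noa already controls Solent before the transaction.
After the purchase, Noa holds 72% of Solent directly, and Brightwater's stake falls to 28%.
Noa controlled Solent already, so this is not a new person acquiring control; every other person's position is unchanged or reduced.
No new person acquires control, so the clause is not triggered.

No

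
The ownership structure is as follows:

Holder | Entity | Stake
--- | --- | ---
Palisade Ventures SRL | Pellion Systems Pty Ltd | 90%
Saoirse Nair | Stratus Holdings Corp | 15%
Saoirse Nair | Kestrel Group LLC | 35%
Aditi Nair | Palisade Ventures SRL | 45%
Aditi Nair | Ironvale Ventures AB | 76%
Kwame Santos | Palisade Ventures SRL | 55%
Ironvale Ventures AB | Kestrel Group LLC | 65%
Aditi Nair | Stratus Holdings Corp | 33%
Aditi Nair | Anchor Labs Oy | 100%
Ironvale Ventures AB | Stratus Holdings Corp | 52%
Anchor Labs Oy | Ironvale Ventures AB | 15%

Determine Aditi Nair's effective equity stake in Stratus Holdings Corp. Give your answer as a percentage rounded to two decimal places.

80.32%

Aditi reaches Stratus along 3 paths.
Direct stake: 33% = 33%.
Via Anchor → Ironvale: 100% × 15% × 52% = 7.8%.
Via Ironvale: 76% × 52% = 39.52%.
Total: 33% + 7.8% + 39.52% = 80.32%.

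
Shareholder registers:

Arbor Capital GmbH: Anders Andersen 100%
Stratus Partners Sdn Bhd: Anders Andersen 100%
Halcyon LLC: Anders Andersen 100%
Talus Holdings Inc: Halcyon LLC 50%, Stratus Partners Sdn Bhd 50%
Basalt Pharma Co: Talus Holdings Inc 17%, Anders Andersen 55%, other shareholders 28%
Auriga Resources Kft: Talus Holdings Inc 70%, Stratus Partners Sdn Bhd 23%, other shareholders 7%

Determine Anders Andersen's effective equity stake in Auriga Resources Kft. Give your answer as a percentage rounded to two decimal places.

Anders reaches Auriga along 3 paths.
Via Halcyon → Talus: 100% × 50% × 70% = 35%.
Via Stratus → Talus: 100% × 50% × 70% = 35%.
Via Stratus: 100% × 23% = 23%.
Total: 35% + 35% + 23% = 93%.
Rounded: 93.00%.

93.00%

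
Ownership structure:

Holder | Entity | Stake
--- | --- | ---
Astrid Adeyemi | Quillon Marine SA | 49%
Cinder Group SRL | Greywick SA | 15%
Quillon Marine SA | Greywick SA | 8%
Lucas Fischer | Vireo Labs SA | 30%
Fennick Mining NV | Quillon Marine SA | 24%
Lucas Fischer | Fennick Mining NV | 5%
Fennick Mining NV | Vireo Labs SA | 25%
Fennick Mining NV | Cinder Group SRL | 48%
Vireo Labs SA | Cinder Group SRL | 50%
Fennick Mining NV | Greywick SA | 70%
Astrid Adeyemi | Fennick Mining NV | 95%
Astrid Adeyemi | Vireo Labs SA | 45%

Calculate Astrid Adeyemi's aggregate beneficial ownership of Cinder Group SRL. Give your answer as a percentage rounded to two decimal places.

79.98%

Astrid reaches Cinder along 3 paths.
Via Fennick: 95% × 48% = 45.6%.
Via Vireo: 45% × 50% = 22.5%.
Via Fennick → Vireo: 95% × 25% × 50% = 11.875%.
Total: 45.6% + 22.5% + 11.875% = 79.975%.
Rounded: 79.98%.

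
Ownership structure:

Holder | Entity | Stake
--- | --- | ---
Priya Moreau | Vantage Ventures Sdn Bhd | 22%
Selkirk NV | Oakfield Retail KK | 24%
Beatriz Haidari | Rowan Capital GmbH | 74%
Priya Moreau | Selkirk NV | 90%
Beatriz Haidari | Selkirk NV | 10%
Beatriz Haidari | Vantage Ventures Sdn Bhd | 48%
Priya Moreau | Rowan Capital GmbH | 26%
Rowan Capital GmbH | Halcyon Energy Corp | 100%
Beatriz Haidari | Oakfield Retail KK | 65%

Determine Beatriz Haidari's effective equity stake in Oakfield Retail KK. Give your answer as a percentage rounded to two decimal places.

Beatriz reaches Oakfield along 2 paths.
Via Selkirk: 10% × 24% = 2.4%.
Direct stake: 65% = 65%.
Total: 2.4% + 65% = 67.4%.
Rounded: 67.40%.

67.40%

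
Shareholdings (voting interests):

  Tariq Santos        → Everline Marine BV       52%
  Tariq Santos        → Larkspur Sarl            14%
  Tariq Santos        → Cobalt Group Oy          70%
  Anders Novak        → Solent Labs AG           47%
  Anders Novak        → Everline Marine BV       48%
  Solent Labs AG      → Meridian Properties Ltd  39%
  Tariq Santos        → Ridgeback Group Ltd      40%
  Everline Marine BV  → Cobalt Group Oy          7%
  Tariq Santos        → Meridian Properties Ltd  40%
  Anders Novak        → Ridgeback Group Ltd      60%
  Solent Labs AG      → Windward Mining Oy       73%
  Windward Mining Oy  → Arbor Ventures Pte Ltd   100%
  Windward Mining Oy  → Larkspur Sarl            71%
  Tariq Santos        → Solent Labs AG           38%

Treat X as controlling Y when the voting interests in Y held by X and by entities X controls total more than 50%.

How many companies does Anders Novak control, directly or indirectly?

Anders holds 60% of Ridgeback, so Anders controls Ridgeback.
No other company's threshold is met.
Anders controls 1 company.

1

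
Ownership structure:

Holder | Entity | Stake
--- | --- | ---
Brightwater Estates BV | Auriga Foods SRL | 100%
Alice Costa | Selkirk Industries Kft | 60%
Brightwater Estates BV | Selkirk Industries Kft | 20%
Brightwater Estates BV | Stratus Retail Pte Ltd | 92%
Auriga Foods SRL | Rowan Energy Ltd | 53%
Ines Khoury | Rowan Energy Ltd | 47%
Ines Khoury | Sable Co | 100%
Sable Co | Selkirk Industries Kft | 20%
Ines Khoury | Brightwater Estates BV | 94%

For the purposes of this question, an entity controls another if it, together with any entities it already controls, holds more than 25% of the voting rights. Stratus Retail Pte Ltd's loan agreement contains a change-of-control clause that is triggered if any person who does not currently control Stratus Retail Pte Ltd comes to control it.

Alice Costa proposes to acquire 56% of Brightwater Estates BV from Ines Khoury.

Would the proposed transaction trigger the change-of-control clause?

The purchase adds only to Alice's holdings (Ines's stake shrinks), so Alice is the only person who could newly come to control Stratus.
Alice holds 60% of Selkirk, so Alice controls Selkirk.
Neither Alice nor any entity Alice controls holds any voting interest in Stratus.
So before the transaction, Alice does not control Stratus.
After the purchase, Alice holds 56% of Brightwater directly, and Ines's stake falls to 38%.
Alice holds 56% of Brightwater, so Alice controls Brightwater.
Brightwater holds 92% of Stratus, so Alice controls Stratus.
Alice did not control Stratus before and does after, so the clause is triggered.

Yes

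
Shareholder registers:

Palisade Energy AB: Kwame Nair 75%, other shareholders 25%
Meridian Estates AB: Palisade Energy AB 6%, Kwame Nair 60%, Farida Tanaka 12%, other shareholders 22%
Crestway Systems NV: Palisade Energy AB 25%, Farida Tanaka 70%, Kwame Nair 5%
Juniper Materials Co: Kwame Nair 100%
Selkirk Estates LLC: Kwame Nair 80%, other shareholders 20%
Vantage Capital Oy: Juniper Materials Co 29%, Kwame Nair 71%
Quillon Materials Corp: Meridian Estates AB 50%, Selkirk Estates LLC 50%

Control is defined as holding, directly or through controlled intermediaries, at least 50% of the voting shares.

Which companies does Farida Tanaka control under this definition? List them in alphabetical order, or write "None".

Crestway Systems NV

Farida holds 70% of Crestway, so Farida controls Crestway.
No other company's threshold is met.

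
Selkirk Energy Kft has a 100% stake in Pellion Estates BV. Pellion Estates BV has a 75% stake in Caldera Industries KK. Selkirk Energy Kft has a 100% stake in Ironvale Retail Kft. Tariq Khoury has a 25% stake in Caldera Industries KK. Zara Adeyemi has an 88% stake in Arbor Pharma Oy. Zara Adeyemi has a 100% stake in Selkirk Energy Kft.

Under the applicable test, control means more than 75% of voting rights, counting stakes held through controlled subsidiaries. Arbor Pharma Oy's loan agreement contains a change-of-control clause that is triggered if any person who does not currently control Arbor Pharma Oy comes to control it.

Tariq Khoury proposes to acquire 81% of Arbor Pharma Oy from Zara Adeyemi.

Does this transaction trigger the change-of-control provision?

Yes

The purchase adds only to Tariq's holdings (Zara's stake shrinks), so Tariq is the only person who could newly come to control Arbor.
Tariq's largest direct stake is 25% in Caldera, which does not meet the threshold, so Tariq controls no company.
Neither Tariq nor any entity Tariq controls holds any voting interest in Arbor.
So before the transaction, Tariq does not control Arbor.
After the purchase, Tariq holds 81% of Arbor directly, and Zara's stake falls to 7%.
Tariq holds 81% of Arbor, so Tariq controls Arbor.
Tariq did not control Arbor before and does after, so the clause is triggered.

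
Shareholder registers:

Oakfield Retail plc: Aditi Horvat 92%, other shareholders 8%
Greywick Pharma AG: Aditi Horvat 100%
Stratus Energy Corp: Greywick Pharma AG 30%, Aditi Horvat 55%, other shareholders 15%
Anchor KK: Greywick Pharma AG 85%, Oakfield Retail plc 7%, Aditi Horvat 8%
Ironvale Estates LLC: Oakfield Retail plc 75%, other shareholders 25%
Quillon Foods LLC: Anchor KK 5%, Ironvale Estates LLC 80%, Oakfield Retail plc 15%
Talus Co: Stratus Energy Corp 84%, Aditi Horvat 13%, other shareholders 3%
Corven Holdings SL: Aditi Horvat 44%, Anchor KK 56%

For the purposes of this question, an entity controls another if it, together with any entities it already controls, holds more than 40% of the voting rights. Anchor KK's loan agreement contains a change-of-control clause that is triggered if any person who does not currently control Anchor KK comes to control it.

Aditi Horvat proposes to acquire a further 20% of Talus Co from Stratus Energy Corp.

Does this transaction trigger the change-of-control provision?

The purchase adds only to Aditi's holdings (Stratus's stake shrinks), so Aditi is the only person who could newly come to control Anchor.
Aditi holds 100% of Greywick, so Aditi controls Greywick.
Aditi holds 92% of Oakfield, so Aditi controls Oakfield.
Greywick and Oakfield and Aditi together hold 85% + 7% + 8% = 100% of Anchor, so Aditi controls Anchor.
So Aditi already controls Anchor before the transaction.
After the purchase, Aditi's direct stake in Talus rises to 13% + 20% = 33%, and Stratus's stake falls to 64%.
Aditi controlled Anchor already, so this is not a new person acquiring control; every other person's position is unchanged or reduced.
No new person acquires control, so the clause is not triggered.

No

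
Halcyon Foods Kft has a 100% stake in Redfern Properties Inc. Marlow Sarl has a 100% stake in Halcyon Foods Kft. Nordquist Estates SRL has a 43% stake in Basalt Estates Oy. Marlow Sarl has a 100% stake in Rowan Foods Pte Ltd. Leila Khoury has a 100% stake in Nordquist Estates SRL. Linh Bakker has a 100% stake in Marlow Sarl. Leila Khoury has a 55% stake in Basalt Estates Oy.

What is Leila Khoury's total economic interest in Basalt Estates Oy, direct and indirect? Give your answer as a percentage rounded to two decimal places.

Leila reaches Basalt along 2 paths.
Direct stake: 55% = 55%.
Via Nordquist: 100% × 43% = 43%.
Total: 55% + 43% = 98%.
Rounded: 98.00%.

98.00%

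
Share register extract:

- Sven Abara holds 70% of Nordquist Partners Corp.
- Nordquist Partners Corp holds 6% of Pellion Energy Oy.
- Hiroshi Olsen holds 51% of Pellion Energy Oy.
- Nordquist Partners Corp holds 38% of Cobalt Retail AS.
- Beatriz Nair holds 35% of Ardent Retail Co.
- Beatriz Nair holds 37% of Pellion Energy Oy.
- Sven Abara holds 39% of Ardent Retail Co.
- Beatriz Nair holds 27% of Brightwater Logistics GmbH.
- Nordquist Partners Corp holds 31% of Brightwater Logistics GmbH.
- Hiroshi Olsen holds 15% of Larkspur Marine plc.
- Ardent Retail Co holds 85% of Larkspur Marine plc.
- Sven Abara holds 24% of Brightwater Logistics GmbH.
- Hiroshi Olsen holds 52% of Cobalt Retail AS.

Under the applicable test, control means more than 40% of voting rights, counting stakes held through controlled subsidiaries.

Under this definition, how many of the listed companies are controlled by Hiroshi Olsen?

Hiroshi holds 51% of Pellion, so Hiroshi controls Pellion.
Hiroshi holds 52% of Cobalt, so Hiroshi controls Cobalt.
No other company's threshold is met.
Hiroshi controls 2 companies.

2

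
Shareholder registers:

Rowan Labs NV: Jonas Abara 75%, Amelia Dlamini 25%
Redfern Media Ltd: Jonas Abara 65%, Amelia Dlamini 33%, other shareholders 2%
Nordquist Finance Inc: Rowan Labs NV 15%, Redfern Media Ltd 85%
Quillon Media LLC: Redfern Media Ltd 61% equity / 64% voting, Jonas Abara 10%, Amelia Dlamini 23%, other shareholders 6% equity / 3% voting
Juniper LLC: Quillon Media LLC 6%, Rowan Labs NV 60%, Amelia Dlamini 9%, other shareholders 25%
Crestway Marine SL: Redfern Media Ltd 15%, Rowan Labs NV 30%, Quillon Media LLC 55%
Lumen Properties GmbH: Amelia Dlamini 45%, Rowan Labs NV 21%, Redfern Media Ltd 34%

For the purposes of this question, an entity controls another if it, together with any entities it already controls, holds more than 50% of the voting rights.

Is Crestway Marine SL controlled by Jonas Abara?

Yes

Jonas holds 65% of Redfern, so Jonas controls Redfern.
Jonas holds 75% of Rowan, so Jonas controls Rowan.
Redfern and Jonas together hold 64% + 10% = 74% of Quillon, so Jonas controls Quillon.
Redfern and Rowan and Quillon together hold 15% + 30% + 55% = 100% of Crestway, so Jonas controls Crestway.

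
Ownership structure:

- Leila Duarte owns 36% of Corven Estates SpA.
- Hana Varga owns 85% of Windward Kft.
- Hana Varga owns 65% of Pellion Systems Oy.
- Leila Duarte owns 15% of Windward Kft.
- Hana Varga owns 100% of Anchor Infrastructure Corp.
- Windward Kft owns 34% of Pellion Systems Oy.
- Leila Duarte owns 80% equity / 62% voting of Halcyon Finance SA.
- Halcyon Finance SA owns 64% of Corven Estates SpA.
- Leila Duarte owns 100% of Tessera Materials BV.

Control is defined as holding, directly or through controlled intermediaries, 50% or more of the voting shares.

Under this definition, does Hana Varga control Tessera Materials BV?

Hana holds 85% of Windward, so Hana controls Windward.
Hana and Windward together hold 65% + 34% = 99% of Pellion, so Hana controls Pellion.
Hana holds 100% of Anchor, so Hana controls Anchor.
Neither Hana nor any entity Hana controls holds any voting interest in Tessera.
So Hana does not control Tessera.

No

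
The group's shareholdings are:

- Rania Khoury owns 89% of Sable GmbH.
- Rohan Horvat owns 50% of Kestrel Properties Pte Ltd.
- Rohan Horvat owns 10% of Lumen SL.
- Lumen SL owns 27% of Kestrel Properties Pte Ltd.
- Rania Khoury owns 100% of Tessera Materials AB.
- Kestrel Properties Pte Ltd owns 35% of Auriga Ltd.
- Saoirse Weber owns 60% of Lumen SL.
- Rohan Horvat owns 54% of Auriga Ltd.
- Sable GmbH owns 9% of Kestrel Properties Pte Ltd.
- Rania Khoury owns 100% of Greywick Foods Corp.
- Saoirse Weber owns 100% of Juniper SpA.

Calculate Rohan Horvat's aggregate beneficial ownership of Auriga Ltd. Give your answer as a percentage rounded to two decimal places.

Rohan reaches Auriga along 3 paths.
Via Lumen → Kestrel: 10% × 27% × 35% = 0.945%.
Via Kestrel: 50% × 35% = 17.5%.
Direct stake: 54% = 54%.
Total: 0.945% + 17.5% + 54% = 72.445%.
Rounded: 72.45%.

72.45%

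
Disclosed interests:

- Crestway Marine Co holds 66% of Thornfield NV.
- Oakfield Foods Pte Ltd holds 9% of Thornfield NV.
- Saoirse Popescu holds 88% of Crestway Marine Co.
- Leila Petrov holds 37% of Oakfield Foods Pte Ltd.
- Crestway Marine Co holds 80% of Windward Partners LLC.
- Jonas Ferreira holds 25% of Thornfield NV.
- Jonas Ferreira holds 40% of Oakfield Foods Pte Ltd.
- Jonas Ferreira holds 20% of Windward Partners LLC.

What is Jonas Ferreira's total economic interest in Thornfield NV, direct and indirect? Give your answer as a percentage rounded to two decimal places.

28.60%

Jonas reaches Thornfield along 2 paths.
Direct stake: 25% = 25%.
Via Oakfield: 40% × 9% = 3.6%.
Total: 25% + 3.6% = 28.6%.
Rounded: 28.60%.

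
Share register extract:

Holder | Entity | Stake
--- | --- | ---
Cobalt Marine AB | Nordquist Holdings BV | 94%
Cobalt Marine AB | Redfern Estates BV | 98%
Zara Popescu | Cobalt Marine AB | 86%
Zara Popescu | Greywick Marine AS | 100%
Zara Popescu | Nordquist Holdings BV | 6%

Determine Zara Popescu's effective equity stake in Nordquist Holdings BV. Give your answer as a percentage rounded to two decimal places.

Zara reaches Nordquist along 2 paths.
Via Cobalt: 86% × 94% = 80.84%.
Direct stake: 6% = 6%.
Total: 80.84% + 6% = 86.84%.

86.84%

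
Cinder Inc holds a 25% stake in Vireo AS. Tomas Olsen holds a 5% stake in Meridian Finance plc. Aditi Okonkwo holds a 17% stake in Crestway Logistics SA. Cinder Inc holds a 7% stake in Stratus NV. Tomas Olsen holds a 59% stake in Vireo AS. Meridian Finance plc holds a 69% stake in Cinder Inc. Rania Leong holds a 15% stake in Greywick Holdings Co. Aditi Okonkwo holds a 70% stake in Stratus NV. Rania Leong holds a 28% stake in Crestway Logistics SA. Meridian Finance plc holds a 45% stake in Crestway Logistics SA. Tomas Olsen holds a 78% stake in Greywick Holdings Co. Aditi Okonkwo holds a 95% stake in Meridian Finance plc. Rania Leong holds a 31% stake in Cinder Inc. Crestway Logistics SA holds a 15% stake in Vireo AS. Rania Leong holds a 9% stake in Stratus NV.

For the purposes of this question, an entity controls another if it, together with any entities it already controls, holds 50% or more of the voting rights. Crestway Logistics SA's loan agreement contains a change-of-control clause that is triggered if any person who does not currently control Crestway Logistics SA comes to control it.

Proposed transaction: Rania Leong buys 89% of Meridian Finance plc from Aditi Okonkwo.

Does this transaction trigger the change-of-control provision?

Yes

The purchase adds only to Rania's holdings (Aditi's stake shrinks), so Rania is the only person who could newly come to control Crestway.
Rania's largest direct stake is 31% in Cinder, which does not meet the threshold, so Rania controls no company.
In Crestway, Rania's side holds only 28%, not ≥ 50%.
So before the transaction, Rania does not control Crestway.
After the purchase, Rania holds 89% of Meridian directly, and Aditi's stake falls to 6%.
Rania holds 89% of Meridian, so Rania controls Meridian.
Meridian and Rania together hold 45% + 28% = 73% of Crestway, so Rania controls Crestway.
Rania did not control Crestway before and does after, so the clause is triggered.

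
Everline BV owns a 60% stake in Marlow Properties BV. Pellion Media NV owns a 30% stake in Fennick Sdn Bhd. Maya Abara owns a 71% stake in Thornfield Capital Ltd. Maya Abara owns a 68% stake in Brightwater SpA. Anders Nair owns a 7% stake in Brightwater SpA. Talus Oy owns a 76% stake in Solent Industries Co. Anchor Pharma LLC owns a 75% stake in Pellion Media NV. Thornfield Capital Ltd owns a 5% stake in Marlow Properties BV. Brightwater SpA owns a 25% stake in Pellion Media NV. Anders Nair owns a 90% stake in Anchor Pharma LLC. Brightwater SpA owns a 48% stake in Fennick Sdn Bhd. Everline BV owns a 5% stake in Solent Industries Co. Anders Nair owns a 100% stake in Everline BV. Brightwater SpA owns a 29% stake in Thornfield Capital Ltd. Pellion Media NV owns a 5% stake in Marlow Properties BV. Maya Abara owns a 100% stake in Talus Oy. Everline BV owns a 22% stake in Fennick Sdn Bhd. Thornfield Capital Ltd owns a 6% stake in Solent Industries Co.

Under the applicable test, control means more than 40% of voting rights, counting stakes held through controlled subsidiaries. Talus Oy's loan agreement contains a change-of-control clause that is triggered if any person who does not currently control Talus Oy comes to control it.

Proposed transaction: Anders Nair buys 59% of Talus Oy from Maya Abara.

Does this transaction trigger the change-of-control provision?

Yes

The purchase adds only to Anders's holdings (Maya's stake shrinks), so Anders is the only person who could newly come to control Talus.
Anders holds 90% of Anchor, so Anders controls Anchor.
Anders holds 100% of Everline, so Anders controls Everline.
Anchor holds 75% of Pellion, so Anders controls Pellion.
Everline and Pellion together hold 22% + 30% = 52% of Fennick, so Anders controls Fennick.
Pellion and Everline together hold 5% + 60% = 65% of Marlow, so Anders controls Marlow.
Neither Anders nor any entity Anders controls holds any voting interest in Talus.
So before the transaction, Anders does not control Talus.
After the purchase, Anders holds 59% of Talus directly, and Maya's stake falls to 41%.
Anders holds 59% of Talus, so Anders controls Talus.
Anders did not control Talus before and does after, so the clause is triggered.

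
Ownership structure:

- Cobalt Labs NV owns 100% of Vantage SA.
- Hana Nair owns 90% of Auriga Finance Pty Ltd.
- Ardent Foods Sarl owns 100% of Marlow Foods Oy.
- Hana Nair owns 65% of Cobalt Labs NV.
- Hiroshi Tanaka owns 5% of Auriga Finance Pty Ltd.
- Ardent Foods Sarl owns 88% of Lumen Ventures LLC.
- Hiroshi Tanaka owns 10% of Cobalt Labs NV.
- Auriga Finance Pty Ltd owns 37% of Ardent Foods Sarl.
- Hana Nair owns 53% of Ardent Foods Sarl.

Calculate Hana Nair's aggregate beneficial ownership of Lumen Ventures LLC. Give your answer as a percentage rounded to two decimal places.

75.94%

Hana reaches Lumen along 2 paths.
Via Auriga → Ardent: 90% × 37% × 88% = 29.304%.
Via Ardent: 53% × 88% = 46.64%.
Total: 29.304% + 46.64% = 75.944%.
Rounded: 75.94%.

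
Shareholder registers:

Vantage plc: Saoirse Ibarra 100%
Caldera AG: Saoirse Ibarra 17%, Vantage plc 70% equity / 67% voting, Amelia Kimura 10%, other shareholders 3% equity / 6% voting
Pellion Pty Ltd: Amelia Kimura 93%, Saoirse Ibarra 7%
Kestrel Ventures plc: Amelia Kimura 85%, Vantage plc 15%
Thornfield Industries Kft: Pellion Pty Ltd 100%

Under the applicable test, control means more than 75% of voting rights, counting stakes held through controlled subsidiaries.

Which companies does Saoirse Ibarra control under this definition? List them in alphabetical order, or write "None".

Caldera AG, Vantage plc

Saoirse holds 100% of Vantage, so Saoirse controls Vantage.
Saoirse and Vantage together hold 17% + 67% = 84% of Caldera, so Saoirse controls Caldera.
No other company's threshold is met.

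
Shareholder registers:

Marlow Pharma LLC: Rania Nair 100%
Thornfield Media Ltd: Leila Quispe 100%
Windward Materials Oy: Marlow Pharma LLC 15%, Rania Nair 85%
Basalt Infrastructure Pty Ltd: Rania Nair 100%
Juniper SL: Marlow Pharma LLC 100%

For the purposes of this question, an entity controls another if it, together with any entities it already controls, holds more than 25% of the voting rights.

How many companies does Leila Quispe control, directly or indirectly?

1

Leila holds 100% of Thornfield, so Leila controls Thornfield.
No other company's threshold is met.
Leila controls 1 company.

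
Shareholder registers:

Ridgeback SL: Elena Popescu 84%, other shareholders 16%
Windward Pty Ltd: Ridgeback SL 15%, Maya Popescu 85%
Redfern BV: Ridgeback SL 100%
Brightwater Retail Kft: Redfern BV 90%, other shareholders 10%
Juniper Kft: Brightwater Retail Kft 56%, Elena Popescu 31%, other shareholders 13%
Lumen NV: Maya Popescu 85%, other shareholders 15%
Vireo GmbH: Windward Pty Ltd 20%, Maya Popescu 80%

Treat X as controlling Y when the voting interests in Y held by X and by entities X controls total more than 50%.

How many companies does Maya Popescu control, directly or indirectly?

Maya holds 85% of Windward, so Maya controls Windward.
Maya holds 85% of Lumen, so Maya controls Lumen.
Windward and Maya together hold 20% + 80% = 100% of Vireo, so Maya controls Vireo.
No other company's threshold is met.
Maya controls 3 companies.

3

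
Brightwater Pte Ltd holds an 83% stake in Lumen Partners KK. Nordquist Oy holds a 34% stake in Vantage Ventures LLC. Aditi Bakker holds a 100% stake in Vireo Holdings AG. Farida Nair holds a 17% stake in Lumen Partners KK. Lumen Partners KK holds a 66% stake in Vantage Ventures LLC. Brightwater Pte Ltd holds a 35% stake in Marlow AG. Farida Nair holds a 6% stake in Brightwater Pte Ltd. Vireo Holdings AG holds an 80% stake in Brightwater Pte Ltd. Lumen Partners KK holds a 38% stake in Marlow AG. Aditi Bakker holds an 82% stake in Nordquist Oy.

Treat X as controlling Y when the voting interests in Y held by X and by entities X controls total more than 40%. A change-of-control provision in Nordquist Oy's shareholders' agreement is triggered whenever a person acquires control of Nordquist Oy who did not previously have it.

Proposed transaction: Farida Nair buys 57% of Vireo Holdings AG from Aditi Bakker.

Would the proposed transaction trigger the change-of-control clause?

No

The purchase adds only to Farida's holdings (Aditi's stake shrinks), so Farida is the only person who could newly come to control Nordquist.
Farida's largest direct stake is 17% in Lumen, which does not meet the threshold, so Farida controls no company.
Neither Farida nor any entity Farida controls holds any voting interest in Nordquist.
So before the transaction, Farida does not control Nordquist.
After the purchase, Farida holds 57% of Vireo directly, and Aditi's stake falls to 43%.
Farida holds 57% of Vireo, so Farida controls Vireo.
Vireo and Farida together hold 80% + 6% = 86% of Brightwater, so Farida controls Brightwater.
Farida and Brightwater together hold 17% + 83% = 100% of Lumen, so Farida controls Lumen.
Brightwater and Lumen together hold 35% + 38% = 73% of Marlow, so Farida controls Marlow.
Lumen holds 66% of Vantage, so Farida controls Vantage.
After the transaction, neither Farida nor any entity Farida controls holds a voting interest in Nordquist, so Farida still does not control it.
No new person acquires control, so the clause is not triggered.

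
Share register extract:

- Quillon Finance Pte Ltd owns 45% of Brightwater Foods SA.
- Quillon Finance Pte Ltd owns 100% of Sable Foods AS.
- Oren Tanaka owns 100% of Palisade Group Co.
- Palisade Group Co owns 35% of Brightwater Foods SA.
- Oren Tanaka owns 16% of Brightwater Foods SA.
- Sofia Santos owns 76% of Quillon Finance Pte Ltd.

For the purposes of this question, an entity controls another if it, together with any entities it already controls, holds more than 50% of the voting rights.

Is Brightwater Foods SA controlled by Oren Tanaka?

Yes

Oren holds 100% of Palisade, so Oren controls Palisade.
Palisade and Oren together hold 35% + 16% = 51% of Brightwater, so Oren controls Brightwater.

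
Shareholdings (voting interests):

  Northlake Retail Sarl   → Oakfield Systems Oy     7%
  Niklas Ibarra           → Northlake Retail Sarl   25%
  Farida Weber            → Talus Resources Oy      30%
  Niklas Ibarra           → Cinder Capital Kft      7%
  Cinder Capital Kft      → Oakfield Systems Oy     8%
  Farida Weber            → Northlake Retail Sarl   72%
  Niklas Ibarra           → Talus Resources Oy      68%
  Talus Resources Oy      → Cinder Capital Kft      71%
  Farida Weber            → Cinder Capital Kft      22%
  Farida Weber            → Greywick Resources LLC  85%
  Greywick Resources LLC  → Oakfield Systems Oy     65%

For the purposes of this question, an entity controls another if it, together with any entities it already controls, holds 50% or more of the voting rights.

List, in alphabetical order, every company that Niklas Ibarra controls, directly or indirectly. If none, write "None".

Niklas holds 68% of Talus, so Niklas controls Talus.
Talus and Niklas together hold 71% + 7% = 78% of Cinder, so Niklas controls Cinder.
No other company's threshold is met.

Cinder Capital Kft, Talus Resources Oy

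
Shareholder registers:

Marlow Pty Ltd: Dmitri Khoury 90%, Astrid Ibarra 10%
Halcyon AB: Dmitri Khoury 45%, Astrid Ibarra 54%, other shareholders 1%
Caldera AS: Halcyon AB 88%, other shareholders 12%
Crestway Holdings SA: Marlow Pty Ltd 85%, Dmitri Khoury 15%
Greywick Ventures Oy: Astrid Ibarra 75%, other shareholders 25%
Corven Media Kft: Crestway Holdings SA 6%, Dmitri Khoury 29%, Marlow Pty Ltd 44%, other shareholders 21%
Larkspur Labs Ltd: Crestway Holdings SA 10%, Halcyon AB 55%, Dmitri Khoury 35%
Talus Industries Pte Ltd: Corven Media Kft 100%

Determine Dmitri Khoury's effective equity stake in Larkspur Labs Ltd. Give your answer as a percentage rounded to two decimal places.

Dmitri reaches Larkspur along 4 paths.
Via Marlow → Crestway: 90% × 85% × 10% = 7.65%.
Via Crestway: 15% × 10% = 1.5%.
Via Halcyon: 45% × 55% = 24.75%.
Direct stake: 35% = 35%.
Total: 7.65% + 1.5% + 24.75% + 35% = 68.9%.
Rounded: 68.90%.

68.90%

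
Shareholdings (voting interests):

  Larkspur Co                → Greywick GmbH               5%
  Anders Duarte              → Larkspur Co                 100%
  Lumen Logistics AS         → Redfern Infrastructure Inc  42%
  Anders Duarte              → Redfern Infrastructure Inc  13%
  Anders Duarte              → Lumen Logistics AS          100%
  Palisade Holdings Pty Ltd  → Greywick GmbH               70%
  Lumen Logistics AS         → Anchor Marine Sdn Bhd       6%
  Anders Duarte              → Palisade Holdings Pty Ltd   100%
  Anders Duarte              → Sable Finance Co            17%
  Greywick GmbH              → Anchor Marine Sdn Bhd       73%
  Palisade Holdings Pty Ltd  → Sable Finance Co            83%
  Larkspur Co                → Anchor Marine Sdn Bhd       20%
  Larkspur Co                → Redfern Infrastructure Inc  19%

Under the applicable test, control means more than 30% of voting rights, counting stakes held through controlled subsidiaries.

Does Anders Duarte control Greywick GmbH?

Yes

Anders holds 100% of Larkspur, so Anders controls Larkspur.
Anders holds 100% of Palisade, so Anders controls Palisade.
Palisade and Larkspur together hold 70% + 5% = 75% of Greywick, so Anders controls Greywick.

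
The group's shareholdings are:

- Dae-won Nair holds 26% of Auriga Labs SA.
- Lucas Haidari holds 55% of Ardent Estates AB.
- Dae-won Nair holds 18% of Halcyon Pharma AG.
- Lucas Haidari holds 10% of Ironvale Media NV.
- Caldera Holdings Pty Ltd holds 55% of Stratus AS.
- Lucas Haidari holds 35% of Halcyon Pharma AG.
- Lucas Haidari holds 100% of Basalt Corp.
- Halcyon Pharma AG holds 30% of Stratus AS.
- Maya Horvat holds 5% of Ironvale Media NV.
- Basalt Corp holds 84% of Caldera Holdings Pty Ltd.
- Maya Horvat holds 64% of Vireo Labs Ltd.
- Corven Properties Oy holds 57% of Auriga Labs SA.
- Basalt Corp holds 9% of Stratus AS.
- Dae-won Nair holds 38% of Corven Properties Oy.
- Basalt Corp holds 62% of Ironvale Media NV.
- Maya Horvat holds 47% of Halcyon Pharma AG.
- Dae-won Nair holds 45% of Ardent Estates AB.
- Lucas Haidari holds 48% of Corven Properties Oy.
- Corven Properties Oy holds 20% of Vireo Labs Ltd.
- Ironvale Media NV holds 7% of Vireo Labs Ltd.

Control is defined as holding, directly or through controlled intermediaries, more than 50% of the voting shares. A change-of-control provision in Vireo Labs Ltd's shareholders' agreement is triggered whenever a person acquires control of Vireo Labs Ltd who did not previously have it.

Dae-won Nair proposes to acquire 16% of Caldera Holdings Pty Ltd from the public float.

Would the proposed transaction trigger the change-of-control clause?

No

The purchase changes only Dae-won's holdings, so Dae-won is the only person who could newly come to control Vireo.
Dae-won's largest direct stake is 45% in Ardent, which does not meet the threshold, so Dae-won controls no company.
Neither Dae-won nor any entity Dae-won controls holds any voting interest in Vireo.
So before the transaction, Dae-won does not control Vireo.
After the purchase, Dae-won holds 16% of Caldera directly.
Dae-won's side now holds 16% of Caldera, not > 50%, so Dae-won still does not control Caldera.
After the transaction, neither Dae-won nor any entity Dae-won controls holds a voting interest in Vireo, so Dae-won still does not control it.
No new person acquires control, so the clause is not triggered.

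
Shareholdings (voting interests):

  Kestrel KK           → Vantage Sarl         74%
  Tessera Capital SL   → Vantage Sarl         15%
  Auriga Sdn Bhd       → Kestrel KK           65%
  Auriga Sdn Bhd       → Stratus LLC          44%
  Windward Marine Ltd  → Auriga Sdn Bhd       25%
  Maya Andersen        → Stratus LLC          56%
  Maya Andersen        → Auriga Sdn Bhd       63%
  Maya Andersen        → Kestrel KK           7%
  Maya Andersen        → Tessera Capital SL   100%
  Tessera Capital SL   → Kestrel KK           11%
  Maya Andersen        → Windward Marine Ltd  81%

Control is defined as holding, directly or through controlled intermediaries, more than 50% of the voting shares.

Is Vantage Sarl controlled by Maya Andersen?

Yes

Maya holds 81% of Windward, so Maya controls Windward.
Maya and Windward together hold 63% + 25% = 88% of Auriga, so Maya controls Auriga.
Maya holds 100% of Tessera, so Maya controls Tessera.
Maya and Auriga and Tessera together hold 7% + 65% + 11% = 83% of Kestrel, so Maya controls Kestrel.
Kestrel and Tessera together hold 74% + 15% = 89% of Vantage, so Maya controls Vantage.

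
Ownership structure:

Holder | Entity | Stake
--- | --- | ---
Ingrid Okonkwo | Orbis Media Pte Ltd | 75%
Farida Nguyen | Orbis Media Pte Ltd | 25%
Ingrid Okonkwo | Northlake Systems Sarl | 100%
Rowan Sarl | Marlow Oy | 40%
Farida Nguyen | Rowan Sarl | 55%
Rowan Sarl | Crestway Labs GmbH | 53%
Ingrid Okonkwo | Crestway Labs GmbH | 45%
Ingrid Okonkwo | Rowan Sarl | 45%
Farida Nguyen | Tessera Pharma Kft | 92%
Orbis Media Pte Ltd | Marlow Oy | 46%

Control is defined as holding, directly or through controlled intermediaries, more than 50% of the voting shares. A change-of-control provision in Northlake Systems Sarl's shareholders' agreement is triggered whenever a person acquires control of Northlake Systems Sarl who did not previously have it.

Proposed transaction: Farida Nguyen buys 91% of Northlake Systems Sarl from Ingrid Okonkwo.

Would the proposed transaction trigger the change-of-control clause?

Yes

The purchase adds only to Farida's holdings (Ingrid's stake shrinks), so Farida is the only person who could newly come to control Northlake.
Farida holds 55% of Rowan, so Farida controls Rowan.
Farida holds 92% of Tessera, so Farida controls Tessera.
Rowan holds 53% of Crestway, so Farida controls Crestway.
Neither Farida nor any entity Farida controls holds any voting interest in Northlake.
So before the transaction, Farida does not control Northlake.
After the purchase, Farida holds 91% of Northlake directly, and Ingrid's stake falls to 9%.
Farida holds 91% of Northlake, so Farida controls Northlake.
Farida did not control Northlake before and does after, so the clause is triggered.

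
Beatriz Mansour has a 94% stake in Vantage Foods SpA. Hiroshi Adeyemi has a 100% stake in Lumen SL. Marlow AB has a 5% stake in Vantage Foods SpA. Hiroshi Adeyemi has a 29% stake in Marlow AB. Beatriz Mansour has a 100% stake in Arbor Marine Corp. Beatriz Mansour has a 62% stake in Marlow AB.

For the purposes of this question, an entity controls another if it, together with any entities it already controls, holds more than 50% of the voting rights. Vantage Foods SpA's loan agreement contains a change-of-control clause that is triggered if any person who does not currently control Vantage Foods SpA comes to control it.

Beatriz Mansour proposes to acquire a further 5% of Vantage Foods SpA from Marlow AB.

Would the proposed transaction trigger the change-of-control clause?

The purchase adds only to Beatriz's holdings (Marlow's stake shrinks), so Beatriz is the only person who could newly come to control Vantage.
Beatriz holds 62% of Marlow, so Beatriz controls Marlow.
Beatriz and Marlow together hold 94% + 5% = 99% of Vantage, so Beatriz controls Vantage.
So Beatriz already controls Vantage before the transaction.
After the purchase, Beatriz's direct stake in Vantage rises to 94% + 5% = 99%, and Marlow's stake falls to 0%.
Beatriz controlled Vantage already, so this is not a new person acquiring control; every other person's position is unchanged or reduced.
No new person acquires control, so the clause is not triggered.

No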